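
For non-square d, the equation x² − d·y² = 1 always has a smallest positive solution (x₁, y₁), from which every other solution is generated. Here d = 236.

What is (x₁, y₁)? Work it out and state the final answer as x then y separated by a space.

d=236: √d = [15; 2,1,3,5,1,6,1,5,3,1,2,30] (ℓ=12, even), read p_11/q_11
a_0=15:  p_0=15·1+0=15,  q_0=15·0+1=1
a_1=2:  p_1=2·15+1=31,  q_1=2·1+0=2
a_2=1:  p_2=1·31+15=46,  q_2=1·2+1=3
a_3=3:  p_3=3·46+31=169,  q_3=3·3+2=11
a_4=5:  p_4=5·169+46=891,  q_4=5·11+3=58
a_5=1:  p_5=1·891+169=1060,  q_5=1·58+11=69
a_6=6:  p_6=6·1060+891=7251,  q_6=6·69+58=472
a_7=1:  p_7=1·7251+1060=8311,  q_7=1·472+69=541
a_8=5:  p_8=5·8311+7251=48806,  q_8=5·541+472=3177
…
a_10=1:  p_10=1·154729+48806=203535,  q_10=1·10072+3177=13249
a_11=2:  p_11=2·203535+154729=561799,  q_11=2·13249+10072=36570
fundamental: x₁=561799, y₁=36570  (since 315618116401 − 236·1337364900 = 1)

561799 36570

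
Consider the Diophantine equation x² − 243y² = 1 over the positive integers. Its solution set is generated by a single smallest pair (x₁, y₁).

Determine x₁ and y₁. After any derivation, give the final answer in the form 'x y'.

√243 → a₀=15, period (1,1,2,3,15,3,2,1,1,30); ℓ=10 even so k=9
i=0: a=15 ⇒ p=15, q=1
…
i=6: a=3 ⇒ p=12424, q=797
i=7: a=2 ⇒ p=28901, q=1854
i=8: a=1 ⇒ p=41325, q=2651
i=9: a=1 ⇒ p=70226, q=4505
(x₁, y₁) = (70226, 4505);  70226² − 243·4505² = 1 ✓

70226 4505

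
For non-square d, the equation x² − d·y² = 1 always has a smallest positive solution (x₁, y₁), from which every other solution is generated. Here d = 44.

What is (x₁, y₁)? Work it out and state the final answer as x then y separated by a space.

199 30

√44 → a₀=6, period (1,1,1,2,1,1,1,12); ℓ=8 even so k=7
a_0=6:  p_0=6·1+0=6,  q_0=6·0+1=1
…
a_5=1:  p_5=1·53+20=73,  q_5=1·8+3=11
a_6=1:  p_6=1·73+53=126,  q_6=1·11+8=19
a_7=1:  p_7=1·126+73=199,  q_7=1·19+11=30
→ (199, 30).  Check: 199²=39601, 44·30²=39600, difference 1.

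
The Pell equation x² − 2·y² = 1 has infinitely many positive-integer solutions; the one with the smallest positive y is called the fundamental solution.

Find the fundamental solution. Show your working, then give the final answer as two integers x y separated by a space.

3 2

√2 = [1; 2, …], period ℓ=1 (odd) → k=1
k=0  a_k=1  p_k/q_k = 1/1
k=1  a_k=2  p_k/q_k = 3/2
fundamental: x₁=3, y₁=2  (since 9 − 2·4 = 1)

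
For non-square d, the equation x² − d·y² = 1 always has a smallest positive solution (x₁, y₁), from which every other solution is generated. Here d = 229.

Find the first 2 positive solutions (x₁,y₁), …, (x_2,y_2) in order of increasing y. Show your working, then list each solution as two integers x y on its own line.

5848201 386460
68402909872801 4520191516920

√229 = [15; 7,1,1,7,30, …], period ℓ=5 (odd) → k=9
a_0=15:  p_0=15·1+0=15,  q_0=15·0+1=1
a_1=7:  p_1=7·15+1=106,  q_1=7·1+0=7
…
a_4=7:  p_4=7·227+121=1710,  q_4=7·15+8=113
a_5=30:  p_5=30·1710+227=51527,  q_5=30·113+15=3405
…
a_8=1:  p_8=1·413926+362399=776325,  q_8=1·27353+23948=51301
a_9=7:  p_9=7·776325+413926=5848201,  q_9=7·51301+27353=386460
(x₁, y₁) = (5848201, 386460);  5848201² − 229·386460² = 1 ✓
k=2:  x_2 = 5848201·5848201+229·386460·386460 = 68402909872801,  y_2 = 5848201·386460+386460·5848201 = 4520191516920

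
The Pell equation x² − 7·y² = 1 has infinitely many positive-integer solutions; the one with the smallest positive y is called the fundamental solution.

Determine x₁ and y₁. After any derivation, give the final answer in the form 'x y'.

√7 → a₀=2, period (1,1,1,4); ℓ=4 even so k=3
k=0  a_k=2  p_k/q_k = 2/1
…
k=2  a_k=1  p_k/q_k = 5/2
k=3  a_k=1  p_k/q_k = 8/3
(x₁, y₁) = (8, 3);  8² − 7·3² = 1 ✓

8 3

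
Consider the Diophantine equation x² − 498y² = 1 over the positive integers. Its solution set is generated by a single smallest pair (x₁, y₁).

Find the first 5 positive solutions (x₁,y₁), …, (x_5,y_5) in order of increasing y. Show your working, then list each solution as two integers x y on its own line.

179777 8056
64639539457 2896567024
23241404969742401 1041472259739240
8356540122426119709697 374465516875386131936
3004627427155559641130652737 134640574453571113022377304

[22; 3,6,22,6,3,44] for √498; ℓ=6 ⇒ convergent index 5
a_0=22:  p_0=22·1+0=22,  q_0=22·0+1=1
…
a_4=6:  p_4=6·9395+424=56794,  q_4=6·421+19=2545
a_5=3:  p_5=3·56794+9395=179777,  q_5=3·2545+421=8056
(x₁, y₁) = (179777, 8056);  179777² − 498·8056² = 1 ✓
n=2: (179777,8056)∘(179777,8056) = (179777·179777+498·8056·8056, 179777·8056+8056·179777) = (64639539457,2896567024)
n=3: (64639539457,2896567024)∘(179777,8056) = (179777·64639539457+498·8056·2896567024, 179777·2896567024+8056·64639539457) = (23241404969742401,1041472259739240)
n=4: (23241404969742401,1041472259739240)∘(179777,8056) = (179777·23241404969742401+498·8056·1041472259739240, 179777·1041472259739240+8056·23241404969742401) = (8356540122426119709697,374465516875386131936)
n=5: (8356540122426119709697,374465516875386131936)∘(179777,8056) = (179777·8356540122426119709697+498·8056·374465516875386131936, 179777·374465516875386131936+8056·8356540122426119709697) = (3004627427155559641130652737,134640574453571113022377304)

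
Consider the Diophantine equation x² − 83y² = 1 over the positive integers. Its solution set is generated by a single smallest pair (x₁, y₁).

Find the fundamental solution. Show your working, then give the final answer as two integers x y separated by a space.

√83 → a₀=9, period (9,18); ℓ=2 even so k=1
k=0  a_k=9  p_k/q_k = 9/1
k=1  a_k=9  p_k/q_k = 82/9
fundamental: x₁=82, y₁=9  (since 6724 − 83·81 = 1)

82 9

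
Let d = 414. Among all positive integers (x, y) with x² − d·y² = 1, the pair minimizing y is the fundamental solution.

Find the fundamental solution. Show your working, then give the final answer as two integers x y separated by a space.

[20; 2,1,7,2,7,1,2,40] for √414; ℓ=8 ⇒ convergent index 7
i=0: a=20 ⇒ p=20, q=1
i=1: a=2 ⇒ p=41, q=2
i=2: a=1 ⇒ p=61, q=3
i=3: a=7 ⇒ p=468, q=23
i=4: a=2 ⇒ p=997, q=49
i=5: a=7 ⇒ p=7447, q=366
i=6: a=1 ⇒ p=8444, q=415
i=7: a=2 ⇒ p=24335, q=1196
(x₁, y₁) = (24335, 1196);  24335² − 414·1196² = 1 ✓

24335 1196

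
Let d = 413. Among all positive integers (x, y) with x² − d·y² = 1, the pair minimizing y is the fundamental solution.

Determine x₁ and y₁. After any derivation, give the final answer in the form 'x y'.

113399 5580

√413 → a₀=20, period (3,9,1,4,1,9,3,40); ℓ=8 even so k=7
k=0  a_k=20  p_k/q_k = 20/1
…
k=6  a_k=9  p_k/q_k = 36560/1799
k=7  a_k=3  p_k/q_k = 113399/5580
→ (113399, 5580).  Check: 113399²=12859333201, 413·5580²=12859333200, difference 1.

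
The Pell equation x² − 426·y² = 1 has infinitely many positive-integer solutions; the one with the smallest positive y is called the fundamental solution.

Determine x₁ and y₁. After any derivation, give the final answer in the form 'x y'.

√426 = [20; 1,1,1,3,2,6,2,3,1,1,1,40, …], period ℓ=12 (even) → k=11
step 0: (20, 1)  from 20·(1,0) + (0,1)
…
step 2: (41, 2)  from 1·(21,1) + (20,1)
step 3: (62, 3)  from 1·(41,2) + (21,1)
…
step 5: (516, 25)  from 2·(227,11) + (62,3)
…
step 7: (7162, 347)  from 2·(3323,161) + (516,25)
step 8: (24809, 1202)  from 3·(7162,347) + (3323,161)
step 9: (31971, 1549)  from 1·(24809,1202) + (7162,347)
step 10: (56780, 2751)  from 1·(31971,1549) + (24809,1202)
step 11: (88751, 4300)  from 1·(56780,2751) + (31971,1549)
(x₁, y₁) = (88751, 4300);  88751² − 426·4300² = 1 ✓

88751 4300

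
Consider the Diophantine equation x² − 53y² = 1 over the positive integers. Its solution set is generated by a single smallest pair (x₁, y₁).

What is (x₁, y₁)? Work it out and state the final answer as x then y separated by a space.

√53 → a₀=7, period (3,1,1,3,14); ℓ=5 odd so k=9
a_0=7:  p_0=7·1+0=7,  q_0=7·0+1=1
a_1=3:  p_1=3·7+1=22,  q_1=3·1+0=3
a_2=1:  p_2=1·22+7=29,  q_2=1·3+1=4
a_3=1:  p_3=1·29+22=51,  q_3=1·4+3=7
a_4=3:  p_4=3·51+29=182,  q_4=3·7+4=25
a_5=14:  p_5=14·182+51=2599,  q_5=14·25+7=357
a_6=3:  p_6=3·2599+182=7979,  q_6=3·357+25=1096
a_7=1:  p_7=1·7979+2599=10578,  q_7=1·1096+357=1453
a_8=1:  p_8=1·10578+7979=18557,  q_8=1·1453+1096=2549
a_9=3:  p_9=3·18557+10578=66249,  q_9=3·2549+1453=9100
(x₁, y₁) = (66249, 9100);  66249² − 53·9100² = 1 ✓

66249 9100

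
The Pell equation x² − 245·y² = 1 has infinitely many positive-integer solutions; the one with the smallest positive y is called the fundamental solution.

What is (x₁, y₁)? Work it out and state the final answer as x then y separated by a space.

51841 3312

d=245: √d = [15; 1,1,1,7,6,7,1,1,1,30] (ℓ=10, even), read p_9/q_9
i=0: a=15 ⇒ p=15, q=1
i=1: a=1 ⇒ p=16, q=1
i=2: a=1 ⇒ p=31, q=2
i=3: a=1 ⇒ p=47, q=3
i=4: a=7 ⇒ p=360, q=23
i=5: a=6 ⇒ p=2207, q=141
i=6: a=7 ⇒ p=15809, q=1010
i=7: a=1 ⇒ p=18016, q=1151
i=8: a=1 ⇒ p=33825, q=2161
i=9: a=1 ⇒ p=51841, q=3312
→ (51841, 3312).  Check: 51841²=2687489281, 245·3312²=2687489280, difference 1.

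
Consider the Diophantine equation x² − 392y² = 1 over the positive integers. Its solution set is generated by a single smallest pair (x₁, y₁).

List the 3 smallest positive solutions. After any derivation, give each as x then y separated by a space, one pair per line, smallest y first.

d=392: √d = [19; 1,3,1,38] (ℓ=4, even), read p_3/q_3
step 0: (19, 1)  from 19·(1,0) + (0,1)
…
step 2: (79, 4)  from 3·(20,1) + (19,1)
step 3: (99, 5)  from 1·(79,4) + (20,1)
(x₁, y₁) = (99, 5);  99² − 392·5² = 1 ✓
k=2:  x_2 = 99·99+392·5·5 = 19601,  y_2 = 99·5+5·99 = 990
k=3:  x_3 = 99·19601+392·5·990 = 3880899,  y_3 = 99·990+5·19601 = 196015

99 5
19601 990
3880899 196015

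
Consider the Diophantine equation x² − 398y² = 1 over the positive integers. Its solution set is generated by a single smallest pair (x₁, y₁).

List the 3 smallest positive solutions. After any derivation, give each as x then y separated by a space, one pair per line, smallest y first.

√398 = [19; 1,18,1,38, …], period ℓ=4 (even) → k=3
a_0=19:  p_0=19·1+0=19,  q_0=19·0+1=1
…
a_2=18:  p_2=18·20+19=379,  q_2=18·1+1=19
a_3=1:  p_3=1·379+20=399,  q_3=1·19+1=20
fundamental: x₁=399, y₁=20  (since 159201 − 398·400 = 1)
(x_2, y_2) = (399·399 + 398·20·20, 399·20 + 20·399) = (318401, 15960)
(x_3, y_3) = (399·318401 + 398·20·15960, 399·15960 + 20·318401) = (254083599, 12736060)

399 20
318401 15960
254083599 12736060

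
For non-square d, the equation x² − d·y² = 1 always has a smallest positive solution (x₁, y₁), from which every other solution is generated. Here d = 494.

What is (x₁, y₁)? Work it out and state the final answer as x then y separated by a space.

√494 → a₀=22, period (4,2,2,1,2,1,2,2,4,44); ℓ=10 even so k=9
k=0  a_k=22  p_k/q_k = 22/1
…
k=3  a_k=2  p_k/q_k = 489/22
k=4  a_k=1  p_k/q_k = 689/31
k=5  a_k=2  p_k/q_k = 1867/84
k=6  a_k=1  p_k/q_k = 2556/115
k=7  a_k=2  p_k/q_k = 6979/314
k=8  a_k=2  p_k/q_k = 16514/743
k=9  a_k=4  p_k/q_k = 73035/3286
→ (73035, 3286).  Check: 73035²=5334111225, 494·3286²=5334111224, difference 1.

73035 3286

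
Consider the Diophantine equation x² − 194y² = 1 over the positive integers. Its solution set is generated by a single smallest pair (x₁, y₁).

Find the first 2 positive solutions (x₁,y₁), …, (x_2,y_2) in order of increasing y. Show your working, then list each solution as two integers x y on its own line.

195 14
76049 5460

[13; 1,12,1,26] for √194; ℓ=4 ⇒ convergent index 3
i=0: a=13 ⇒ p=13, q=1
i=1: a=1 ⇒ p=14, q=1
i=2: a=12 ⇒ p=181, q=13
i=3: a=1 ⇒ p=195, q=14
→ (195, 14).  Check: 195²=38025, 194·14²=38024, difference 1.
n=2: (195,14)∘(195,14) = (195·195+194·14·14, 195·14+14·195) = (76049,5460)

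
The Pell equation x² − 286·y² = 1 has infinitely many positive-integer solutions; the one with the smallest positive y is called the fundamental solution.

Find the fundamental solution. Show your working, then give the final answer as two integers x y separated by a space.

√286 → a₀=16, period (1,10,3,3,2,3,3,10,1,32); ℓ=10 even so k=9
i=0: a=16 ⇒ p=16, q=1
i=1: a=1 ⇒ p=17, q=1
…
i=7: a=3 ⇒ p=49703, q=2939
i=8: a=10 ⇒ p=512132, q=30283
i=9: a=1 ⇒ p=561835, q=33222
fundamental: x₁=561835, y₁=33222  (since 315658567225 − 286·1103701284 = 1)

561835 33222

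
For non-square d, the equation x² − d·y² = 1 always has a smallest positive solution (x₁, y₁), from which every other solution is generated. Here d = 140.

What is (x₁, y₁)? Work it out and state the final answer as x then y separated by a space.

√140 → a₀=11, period (1,4,1,22); ℓ=4 even so k=3
i=0: a=11 ⇒ p=11, q=1
i=1: a=1 ⇒ p=12, q=1
i=2: a=4 ⇒ p=59, q=5
i=3: a=1 ⇒ p=71, q=6
→ (71, 6).  Check: 71²=5041, 140·6²=5040, difference 1.

71 6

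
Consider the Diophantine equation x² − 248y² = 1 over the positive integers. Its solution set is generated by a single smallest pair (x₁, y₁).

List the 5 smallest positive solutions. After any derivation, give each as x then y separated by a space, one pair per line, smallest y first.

√248 → a₀=15, period (1,2,1,30); ℓ=4 even so k=3
k=0  a_k=15  p_k/q_k = 15/1
k=1  a_k=1  p_k/q_k = 16/1
k=2  a_k=2  p_k/q_k = 47/3
k=3  a_k=1  p_k/q_k = 63/4
fundamental: x₁=63, y₁=4  (since 3969 − 248·16 = 1)
(63+4√248)^2 = 7937 + 504√248
(63+4√248)^3 = 999999 + 63500√248
(63+4√248)^4 = 125991937 + 8000496√248
(63+4√248)^5 = 15873984063 + 1007998996√248

63 4
7937 504
999999 63500
125991937 8000496
15873984063 1007998996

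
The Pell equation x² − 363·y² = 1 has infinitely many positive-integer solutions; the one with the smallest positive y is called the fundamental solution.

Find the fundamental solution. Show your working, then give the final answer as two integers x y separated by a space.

362 19

[19; 19,38] for √363; ℓ=2 ⇒ convergent index 1
step 0: (19, 1)  from 19·(1,0) + (0,1)
step 1: (362, 19)  from 19·(19,1) + (1,0)
fundamental: x₁=362, y₁=19  (since 131044 − 363·361 = 1)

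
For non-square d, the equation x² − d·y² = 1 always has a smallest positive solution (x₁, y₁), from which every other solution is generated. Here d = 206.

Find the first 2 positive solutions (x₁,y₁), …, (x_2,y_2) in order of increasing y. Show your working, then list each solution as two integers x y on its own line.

√206 = [14; 2,1,5,14,5,1,2,28, …], period ℓ=8 (even) → k=7
i=0: a=14 ⇒ p=14, q=1
…
i=3: a=5 ⇒ p=244, q=17
…
i=5: a=5 ⇒ p=17539, q=1222
i=6: a=1 ⇒ p=20998, q=1463
i=7: a=2 ⇒ p=59535, q=4148
(x₁, y₁) = (59535, 4148);  59535² − 206·4148² = 1 ✓
n=2: (59535,4148)∘(59535,4148) = (59535·59535+206·4148·4148, 59535·4148+4148·59535) = (7088832449,493902360)

59535 4148
7088832449 493902360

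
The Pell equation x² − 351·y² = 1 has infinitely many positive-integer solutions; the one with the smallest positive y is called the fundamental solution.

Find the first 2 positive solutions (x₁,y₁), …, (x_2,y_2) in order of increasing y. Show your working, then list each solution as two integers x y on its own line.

62425 3332
7793761249 416000200

√351 → a₀=18, period (1,2,1,3,2,2,2,3,1,2,1,36); ℓ=12 even so k=11
k=0  a_k=18  p_k/q_k = 18/1
k=1  a_k=1  p_k/q_k = 19/1
k=2  a_k=2  p_k/q_k = 56/3
k=3  a_k=1  p_k/q_k = 75/4
k=4  a_k=3  p_k/q_k = 281/15
k=5  a_k=2  p_k/q_k = 637/34
k=6  a_k=2  p_k/q_k = 1555/83
k=7  a_k=2  p_k/q_k = 3747/200
…
k=9  a_k=1  p_k/q_k = 16543/883
k=10  a_k=2  p_k/q_k = 45882/2449
k=11  a_k=1  p_k/q_k = 62425/3332
→ (62425, 3332).  Check: 62425²=3896880625, 351·3332²=3896880624, difference 1.
(x_2, y_2) = (62425·62425 + 351·3332·3332, 62425·3332 + 3332·62425) = (7793761249, 416000200)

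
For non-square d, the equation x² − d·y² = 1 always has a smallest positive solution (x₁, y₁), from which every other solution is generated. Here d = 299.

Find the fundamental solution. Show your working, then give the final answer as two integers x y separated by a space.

√299 = [17; 3,2,3,34, …], period ℓ=4 (even) → k=3
step 0: (17, 1)  from 17·(1,0) + (0,1)
step 1: (52, 3)  from 3·(17,1) + (1,0)
step 2: (121, 7)  from 2·(52,3) + (17,1)
step 3: (415, 24)  from 3·(121,7) + (52,3)
→ (415, 24).  Check: 415²=172225, 299·24²=172224, difference 1.

415 24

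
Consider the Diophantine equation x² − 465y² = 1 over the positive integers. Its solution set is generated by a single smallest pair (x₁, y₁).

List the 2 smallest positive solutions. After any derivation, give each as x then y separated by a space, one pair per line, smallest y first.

15871 736
503777281 23362112

√465 → a₀=21, period (1,1,3,2,2,2,3,1,1,42); ℓ=10 even so k=9
step 0: (21, 1)  from 21·(1,0) + (0,1)
…
step 3: (151, 7)  from 3·(43,2) + (22,1)
…
step 5: (841, 39)  from 2·(345,16) + (151,7)
step 6: (2027, 94)  from 2·(841,39) + (345,16)
step 7: (6922, 321)  from 3·(2027,94) + (841,39)
step 8: (8949, 415)  from 1·(6922,321) + (2027,94)
step 9: (15871, 736)  from 1·(8949,415) + (6922,321)
→ (15871, 736).  Check: 15871²=251888641, 465·736²=251888640, difference 1.
(15871+736√465)^2 = 503777281 + 23362112√465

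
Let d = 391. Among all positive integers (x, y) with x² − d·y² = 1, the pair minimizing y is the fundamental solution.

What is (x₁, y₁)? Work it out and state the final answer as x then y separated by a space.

7338680 371133

√391 = [19; 1,3,2,2,1,…,3,1,38, …], period ℓ=16 (even) → k=15
i=0: a=19 ⇒ p=19, q=1
i=1: a=1 ⇒ p=20, q=1
i=2: a=3 ⇒ p=79, q=4
i=3: a=2 ⇒ p=178, q=9
i=4: a=2 ⇒ p=435, q=22
i=5: a=1 ⇒ p=613, q=31
i=6: a=1 ⇒ p=1048, q=53
i=7: a=2 ⇒ p=2709, q=137
…
i=10: a=1 ⇒ p=160266, q=8105
i=11: a=1 ⇒ p=268013, q=13554
…
i=14: a=3 ⇒ p=5678083, q=287153
i=15: a=1 ⇒ p=7338680, q=371133
→ (7338680, 371133).  Check: 7338680²=53856224142400, 391·371133²=53856224142399, difference 1.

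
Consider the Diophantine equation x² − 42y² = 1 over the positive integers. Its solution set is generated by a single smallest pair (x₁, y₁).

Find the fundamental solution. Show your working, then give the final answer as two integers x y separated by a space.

13 2

[6; 2,12] for √42; ℓ=2 ⇒ convergent index 1
k=0  a_k=6  p_k/q_k = 6/1
k=1  a_k=2  p_k/q_k = 13/2
(x₁, y₁) = (13, 2);  13² − 42·2² = 1 ✓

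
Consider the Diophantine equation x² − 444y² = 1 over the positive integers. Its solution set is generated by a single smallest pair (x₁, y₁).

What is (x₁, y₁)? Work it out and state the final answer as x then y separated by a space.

√444 → a₀=21, period (14,42); ℓ=2 even so k=1
k=0  a_k=21  p_k/q_k = 21/1
k=1  a_k=14  p_k/q_k = 295/14
→ (295, 14).  Check: 295²=87025, 444·14²=87024, difference 1.

295 14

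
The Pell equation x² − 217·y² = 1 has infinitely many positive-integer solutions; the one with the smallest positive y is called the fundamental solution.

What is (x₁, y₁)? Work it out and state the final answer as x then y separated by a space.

3844063 260952

√217 = [14; 1,2,1,2,1,…,2,1,28, …], period ℓ=16 (even) → k=15
i=0: a=14 ⇒ p=14, q=1
…
i=2: a=2 ⇒ p=44, q=3
i=3: a=1 ⇒ p=59, q=4
i=4: a=2 ⇒ p=162, q=11
…
i=7: a=9 ⇒ p=3668, q=249
i=8: a=4 ⇒ p=15055, q=1022
…
i=10: a=1 ⇒ p=154218, q=10469
i=11: a=1 ⇒ p=293381, q=19916
i=12: a=2 ⇒ p=740980, q=50301
…
i=14: a=2 ⇒ p=2809702, q=190735
i=15: a=1 ⇒ p=3844063, q=260952
→ (3844063, 260952).  Check: 3844063²=14776820347969, 217·260952²=14776820347968, difference 1.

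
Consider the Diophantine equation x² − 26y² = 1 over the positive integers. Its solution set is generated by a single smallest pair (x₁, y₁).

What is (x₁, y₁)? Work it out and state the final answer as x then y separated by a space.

51 10

d=26: √d = [5; 10] (ℓ=1, odd), read p_1/q_1
k=0  a_k=5  p_k/q_k = 5/1
k=1  a_k=10  p_k/q_k = 51/10
(x₁, y₁) = (51, 10);  51² − 26·10² = 1 ✓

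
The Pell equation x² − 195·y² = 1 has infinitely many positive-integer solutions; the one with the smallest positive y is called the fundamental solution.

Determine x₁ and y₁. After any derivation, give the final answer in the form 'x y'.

14 1

[13; 1,26] for √195; ℓ=2 ⇒ convergent index 1
k=0  a_k=13  p_k/q_k = 13/1
k=1  a_k=1  p_k/q_k = 14/1
fundamental: x₁=14, y₁=1  (since 196 − 195·1 = 1)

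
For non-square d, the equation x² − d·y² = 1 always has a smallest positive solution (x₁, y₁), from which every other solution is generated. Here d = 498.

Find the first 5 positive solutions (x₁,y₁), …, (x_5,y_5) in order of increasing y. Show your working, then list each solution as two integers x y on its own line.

√498 → a₀=22, period (3,6,22,6,3,44); ℓ=6 even so k=5
a_0=22:  p_0=22·1+0=22,  q_0=22·0+1=1
a_1=3:  p_1=3·22+1=67,  q_1=3·1+0=3
…
a_3=22:  p_3=22·424+67=9395,  q_3=22·19+3=421
a_4=6:  p_4=6·9395+424=56794,  q_4=6·421+19=2545
a_5=3:  p_5=3·56794+9395=179777,  q_5=3·2545+421=8056
fundamental: x₁=179777, y₁=8056  (since 32319769729 − 498·64899136 = 1)
(x_2, y_2) = (179777·179777 + 498·8056·8056, 179777·8056 + 8056·179777) = (64639539457, 2896567024)
(x_3, y_3) = (179777·64639539457 + 498·8056·2896567024, 179777·2896567024 + 8056·64639539457) = (23241404969742401, 1041472259739240)
(x_4, y_4) = (179777·23241404969742401 + 498·8056·1041472259739240, 179777·1041472259739240 + 8056·23241404969742401) = (8356540122426119709697, 374465516875386131936)
(x_5, y_5) = (179777·8356540122426119709697 + 498·8056·374465516875386131936, 179777·374465516875386131936 + 8056·8356540122426119709697) = (3004627427155559641130652737, 134640574453571113022377304)

179777 8056
64639539457 2896567024
23241404969742401 1041472259739240
8356540122426119709697 374465516875386131936
3004627427155559641130652737 134640574453571113022377304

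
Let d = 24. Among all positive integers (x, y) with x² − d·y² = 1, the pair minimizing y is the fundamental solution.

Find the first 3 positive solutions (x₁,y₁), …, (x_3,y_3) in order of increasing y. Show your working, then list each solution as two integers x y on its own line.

5 1
49 10
485 99

[4; 1,8] for √24; ℓ=2 ⇒ convergent index 1
k=0  a_k=4  p_k/q_k = 4/1
k=1  a_k=1  p_k/q_k = 5/1
fundamental: x₁=5, y₁=1  (since 25 − 24·1 = 1)
k=2:  x_2 = 5·5+24·1·1 = 49,  y_2 = 5·1+1·5 = 10
k=3:  x_3 = 5·49+24·1·10 = 485,  y_3 = 5·10+1·49 = 99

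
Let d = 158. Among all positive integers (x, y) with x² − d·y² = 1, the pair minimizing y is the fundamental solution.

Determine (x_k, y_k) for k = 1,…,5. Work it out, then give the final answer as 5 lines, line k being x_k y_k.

√158 = [12; 1,1,3,12,3,1,1,24, …], period ℓ=8 (even) → k=7
i=0: a=12 ⇒ p=12, q=1
i=1: a=1 ⇒ p=13, q=1
…
i=3: a=3 ⇒ p=88, q=7
…
i=6: a=1 ⇒ p=4412, q=351
i=7: a=1 ⇒ p=7743, q=616
fundamental: x₁=7743, y₁=616  (since 59954049 − 158·379456 = 1)
k=2:  x_2 = 7743·7743+158·616·616 = 119908097,  y_2 = 7743·616+616·7743 = 9539376
k=3:  x_3 = 7743·119908097+158·616·9539376 = 1856896782399,  y_3 = 7743·9539376+616·119908097 = 147726776120
k=4:  x_4 = 7743·1856896782399+158·616·147726776120 = 28755903452322817,  y_4 = 7743·147726776120+616·1856896782399 = 2287696845454944
k=5:  x_5 = 7743·28755903452322817+158·616·2287696845454944 = 445313919005774361663,  y_5 = 7743·2287696845454944+616·28755903452322817 = 35427273200988486664

7743 616
119908097 9539376
1856896782399 147726776120
28755903452322817 2287696845454944
445313919005774361663 35427273200988486664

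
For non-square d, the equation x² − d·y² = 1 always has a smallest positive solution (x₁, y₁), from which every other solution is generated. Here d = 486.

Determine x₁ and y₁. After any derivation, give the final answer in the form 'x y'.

485 22

d=486: √d = [22; 22,44] (ℓ=2, even), read p_1/q_1
step 0: (22, 1)  from 22·(1,0) + (0,1)
step 1: (485, 22)  from 22·(22,1) + (1,0)
fundamental: x₁=485, y₁=22  (since 235225 − 486·484 = 1)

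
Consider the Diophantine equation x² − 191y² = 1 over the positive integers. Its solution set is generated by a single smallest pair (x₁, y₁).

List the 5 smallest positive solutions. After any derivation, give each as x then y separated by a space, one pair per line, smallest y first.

d=191: √d = [13; 1,4,1,1,3,…,4,1,26] (ℓ=16, even), read p_15/q_15
i=0: a=13 ⇒ p=13, q=1
…
i=2: a=4 ⇒ p=69, q=5
i=3: a=1 ⇒ p=83, q=6
…
i=5: a=3 ⇒ p=539, q=39
i=6: a=2 ⇒ p=1230, q=89
…
i=8: a=13 ⇒ p=40217, q=2910
i=9: a=2 ⇒ p=83433, q=6037
i=10: a=2 ⇒ p=207083, q=14984
…
i=13: a=1 ⇒ p=1616447, q=116962
i=14: a=4 ⇒ p=7377553, q=533821
i=15: a=1 ⇒ p=8994000, q=650783
(x₁, y₁) = (8994000, 650783);  8994000² − 191·650783² = 1 ✓
(8994000+650783√191)^2 = 161784071999999 + 11706284604000√191
(8994000+650783√191)^3 = 2910171887135973018000 + 210572647456751349217√191
(8994000+650783√191)^4 = 52348171905801720863712000001 + 3787780782452031563430792000√191
(8994000+650783√191)^5 = 941638916241558444724564320044970000 + 68134600714746933190345629744650783√191

8994000 650783
161784071999999 11706284604000
2910171887135973018000 210572647456751349217
52348171905801720863712000001 3787780782452031563430792000
941638916241558444724564320044970000 68134600714746933190345629744650783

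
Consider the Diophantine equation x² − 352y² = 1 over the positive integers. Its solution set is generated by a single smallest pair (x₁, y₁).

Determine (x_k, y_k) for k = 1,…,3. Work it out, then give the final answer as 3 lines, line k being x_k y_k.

d=352: √d = [18; 1,3,5,9,5,3,1,36] (ℓ=8, even), read p_7/q_7
i=0: a=18 ⇒ p=18, q=1
i=1: a=1 ⇒ p=19, q=1
…
i=4: a=9 ⇒ p=3621, q=193
i=5: a=5 ⇒ p=18499, q=986
i=6: a=3 ⇒ p=59118, q=3151
i=7: a=1 ⇒ p=77617, q=4137
fundamental: x₁=77617, y₁=4137  (since 6024398689 − 352·17114769 = 1)
n=2: (77617,4137)∘(77617,4137) = (77617·77617+352·4137·4137, 77617·4137+4137·77617) = (12048797377,642203058)
n=3: (12048797377,642203058)∘(77617,4137) = (77617·12048797377+352·4137·642203058, 77617·642203058+4137·12048797377) = (1870383011943601,99691749501435)

77617 4137
12048797377 642203058
1870383011943601 99691749501435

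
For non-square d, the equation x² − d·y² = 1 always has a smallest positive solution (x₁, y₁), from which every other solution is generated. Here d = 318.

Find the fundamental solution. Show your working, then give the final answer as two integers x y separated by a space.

d=318: √d = [17; 1,4,1,34] (ℓ=4, even), read p_3/q_3
a_0=17:  p_0=17·1+0=17,  q_0=17·0+1=1
a_1=1:  p_1=1·17+1=18,  q_1=1·1+0=1
a_2=4:  p_2=4·18+17=89,  q_2=4·1+1=5
a_3=1:  p_3=1·89+18=107,  q_3=1·5+1=6
→ (107, 6).  Check: 107²=11449, 318·6²=11448, difference 1.

107 6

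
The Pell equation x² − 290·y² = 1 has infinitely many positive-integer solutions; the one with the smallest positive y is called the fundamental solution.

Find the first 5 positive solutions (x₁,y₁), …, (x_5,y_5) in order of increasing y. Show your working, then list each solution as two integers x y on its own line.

579 34
670481 39372
776416419 45592742
899089542721 52796355864
1041144914054499 61138134497770

√290 → a₀=17, period (34); ℓ=1 odd so k=1
k=0  a_k=17  p_k/q_k = 17/1
k=1  a_k=34  p_k/q_k = 579/34
fundamental: x₁=579, y₁=34  (since 335241 − 290·1156 = 1)
(x_2, y_2) = (579·579 + 290·34·34, 579·34 + 34·579) = (670481, 39372)
(x_3, y_3) = (579·670481 + 290·34·39372, 579·39372 + 34·670481) = (776416419, 45592742)
(x_4, y_4) = (579·776416419 + 290·34·45592742, 579·45592742 + 34·776416419) = (899089542721, 52796355864)
(x_5, y_5) = (579·899089542721 + 290·34·52796355864, 579·52796355864 + 34·899089542721) = (1041144914054499, 61138134497770)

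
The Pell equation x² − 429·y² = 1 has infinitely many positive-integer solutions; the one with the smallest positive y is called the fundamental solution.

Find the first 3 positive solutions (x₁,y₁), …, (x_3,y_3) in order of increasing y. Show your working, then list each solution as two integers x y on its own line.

√429 = [20; 1,2,2,9,1,12,1,9,2,2,1,40, …], period ℓ=12 (even) → k=11
a_0=20:  p_0=20·1+0=20,  q_0=20·0+1=1
a_1=1:  p_1=1·20+1=21,  q_1=1·1+0=1
…
a_3=2:  p_3=2·62+21=145,  q_3=2·3+1=7
a_4=9:  p_4=9·145+62=1367,  q_4=9·7+3=66
…
a_6=12:  p_6=12·1512+1367=19511,  q_6=12·73+66=942
…
a_9=2:  p_9=2·208718+21023=438459,  q_9=2·10077+1015=21169
a_10=2:  p_10=2·438459+208718=1085636,  q_10=2·21169+10077=52415
a_11=1:  p_11=1·1085636+438459=1524095,  q_11=1·52415+21169=73584
fundamental: x₁=1524095, y₁=73584  (since 2322865569025 − 429·5414605056 = 1)
(1524095+73584√429)^2 = 4645731138049 + 224298012960√429
(1524095+73584√429)^3 = 14161071197688057215 + 683702960124468816√429

1524095 73584
4645731138049 224298012960
14161071197688057215 683702960124468816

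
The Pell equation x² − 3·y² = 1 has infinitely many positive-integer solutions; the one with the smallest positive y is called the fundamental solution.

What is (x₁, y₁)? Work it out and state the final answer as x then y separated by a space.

2 1

[1; 1,2] for √3; ℓ=2 ⇒ convergent index 1
k=0  a_k=1  p_k/q_k = 1/1
k=1  a_k=1  p_k/q_k = 2/1
→ (2, 1).  Check: 2²=4, 3·1²=3, difference 1.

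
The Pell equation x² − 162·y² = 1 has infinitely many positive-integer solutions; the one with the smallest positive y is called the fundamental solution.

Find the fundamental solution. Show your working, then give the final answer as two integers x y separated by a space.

d=162: √d = [12; 1,2,1,2,12,2,1,2,1,24] (ℓ=10, even), read p_9/q_9
step 0: (12, 1)  from 12·(1,0) + (0,1)
…
step 2: (38, 3)  from 2·(13,1) + (12,1)
…
step 8: (14268, 1121)  from 2·(5333,419) + (3602,283)
step 9: (19601, 1540)  from 1·(14268,1121) + (5333,419)
fundamental: x₁=19601, y₁=1540  (since 384199201 − 162·2371600 = 1)

19601 1540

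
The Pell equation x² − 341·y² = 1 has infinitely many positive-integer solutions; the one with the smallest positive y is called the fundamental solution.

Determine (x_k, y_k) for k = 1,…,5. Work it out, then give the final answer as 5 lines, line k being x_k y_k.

10626551 575460
225847172311201 12230310076920
4799952989541519968951 259932027556408030380
102013890481930631287980124801 5524361894723138392975161840
2168111619829296063734843424848413751 117409826833463862093989641643997300

√341 = [18; 2,6,1,8,2,…,6,2,36, …], period ℓ=14 (even) → k=13
i=0: a=18 ⇒ p=18, q=1
i=1: a=2 ⇒ p=37, q=2
…
i=7: a=2 ⇒ p=20479, q=1109
…
i=9: a=2 ⇒ p=76727, q=4155
i=10: a=8 ⇒ p=641940, q=34763
i=11: a=1 ⇒ p=718667, q=38918
i=12: a=6 ⇒ p=4953942, q=268271
i=13: a=2 ⇒ p=10626551, q=575460
(x₁, y₁) = (10626551, 575460);  10626551² − 341·575460² = 1 ✓
(x_2, y_2) = (10626551·10626551 + 341·575460·575460, 10626551·575460 + 575460·10626551) = (225847172311201, 12230310076920)
(x_3, y_3) = (10626551·225847172311201 + 341·575460·12230310076920, 10626551·12230310076920 + 575460·225847172311201) = (4799952989541519968951, 259932027556408030380)
(x_4, y_4) = (10626551·4799952989541519968951 + 341·575460·259932027556408030380, 10626551·259932027556408030380 + 575460·4799952989541519968951) = (102013890481930631287980124801, 5524361894723138392975161840)
(x_5, y_5) = (10626551·102013890481930631287980124801 + 341·575460·5524361894723138392975161840, 10626551·5524361894723138392975161840 + 575460·102013890481930631287980124801) = (2168111619829296063734843424848413751, 117409826833463862093989641643997300)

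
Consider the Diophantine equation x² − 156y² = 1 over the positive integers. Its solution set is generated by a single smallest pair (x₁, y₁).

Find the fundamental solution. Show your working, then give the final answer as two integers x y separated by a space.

25 2

√156 = [12; 2,24, …], period ℓ=2 (even) → k=1
k=0  a_k=12  p_k/q_k = 12/1
k=1  a_k=2  p_k/q_k = 25/2
fundamental: x₁=25, y₁=2  (since 625 − 156·4 = 1)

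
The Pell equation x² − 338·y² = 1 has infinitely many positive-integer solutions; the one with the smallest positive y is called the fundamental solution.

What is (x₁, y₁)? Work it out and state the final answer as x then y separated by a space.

√338 = [18; 2,1,1,2,36, …], period ℓ=5 (odd) → k=9
a_0=18:  p_0=18·1+0=18,  q_0=18·0+1=1
a_1=2:  p_1=2·18+1=37,  q_1=2·1+0=2
a_2=1:  p_2=1·37+18=55,  q_2=1·2+1=3
…
a_6=2:  p_6=2·8696+239=17631,  q_6=2·473+13=959
a_7=1:  p_7=1·17631+8696=26327,  q_7=1·959+473=1432
a_8=1:  p_8=1·26327+17631=43958,  q_8=1·1432+959=2391
a_9=2:  p_9=2·43958+26327=114243,  q_9=2·2391+1432=6214
fundamental: x₁=114243, y₁=6214  (since 13051463049 − 338·38613796 = 1)

114243 6214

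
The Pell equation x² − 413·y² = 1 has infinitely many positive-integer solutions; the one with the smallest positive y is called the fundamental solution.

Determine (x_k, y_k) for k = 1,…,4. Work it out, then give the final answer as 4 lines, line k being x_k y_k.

113399 5580
25718666401 1265532840
5832942102300599 287020317040740
1322899602891852585601 65095633862940217680

√413 → a₀=20, period (3,9,1,4,1,9,3,40); ℓ=8 even so k=7
i=0: a=20 ⇒ p=20, q=1
i=1: a=3 ⇒ p=61, q=3
i=2: a=9 ⇒ p=569, q=28
…
i=4: a=4 ⇒ p=3089, q=152
…
i=6: a=9 ⇒ p=36560, q=1799
i=7: a=3 ⇒ p=113399, q=5580
→ (113399, 5580).  Check: 113399²=12859333201, 413·5580²=12859333200, difference 1.
k=2:  x_2 = 113399·113399+413·5580·5580 = 25718666401,  y_2 = 113399·5580+5580·113399 = 1265532840
k=3:  x_3 = 113399·25718666401+413·5580·1265532840 = 5832942102300599,  y_3 = 113399·1265532840+5580·25718666401 = 287020317040740
k=4:  x_4 = 113399·5832942102300599+413·5580·287020317040740 = 1322899602891852585601,  y_4 = 113399·287020317040740+5580·5832942102300599 = 65095633862940217680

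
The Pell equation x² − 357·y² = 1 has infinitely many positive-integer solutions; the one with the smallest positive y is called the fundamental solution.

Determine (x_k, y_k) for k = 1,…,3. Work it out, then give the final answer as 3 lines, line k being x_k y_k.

[18; 1,8,2,8,1,36] for √357; ℓ=6 ⇒ convergent index 5
a_0=18:  p_0=18·1+0=18,  q_0=18·0+1=1
…
a_2=8:  p_2=8·19+18=170,  q_2=8·1+1=9
…
a_4=8:  p_4=8·359+170=3042,  q_4=8·19+9=161
a_5=1:  p_5=1·3042+359=3401,  q_5=1·161+19=180
→ (3401, 180).  Check: 3401²=11566801, 357·180²=11566800, difference 1.
n=2: (3401,180)∘(3401,180) = (3401·3401+357·180·180, 3401·180+180·3401) = (23133601,1224360)
n=3: (23133601,1224360)∘(3401,180) = (3401·23133601+357·180·1224360, 3401·1224360+180·23133601) = (157354750601,8328096540)

3401 180
23133601 1224360
157354750601 8328096540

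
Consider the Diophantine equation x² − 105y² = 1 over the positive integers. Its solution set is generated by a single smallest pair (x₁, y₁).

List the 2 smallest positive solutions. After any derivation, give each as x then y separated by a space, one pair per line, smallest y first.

d=105: √d = [10; 4,20] (ℓ=2, even), read p_1/q_1
k=0  a_k=10  p_k/q_k = 10/1
k=1  a_k=4  p_k/q_k = 41/4
fundamental: x₁=41, y₁=4  (since 1681 − 105·16 = 1)
(41+4√105)^2 = 3361 + 328√105

41 4
3361 328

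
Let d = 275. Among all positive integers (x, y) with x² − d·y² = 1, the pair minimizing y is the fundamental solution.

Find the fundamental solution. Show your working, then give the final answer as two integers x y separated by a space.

√275 = [16; 1,1,2,1,1,32, …], period ℓ=6 (even) → k=5
a_0=16:  p_0=16·1+0=16,  q_0=16·0+1=1
a_1=1:  p_1=1·16+1=17,  q_1=1·1+0=1
…
a_4=1:  p_4=1·83+33=116,  q_4=1·5+2=7
a_5=1:  p_5=1·116+83=199,  q_5=1·7+5=12
→ (199, 12).  Check: 199²=39601, 275·12²=39600, difference 1.

199 12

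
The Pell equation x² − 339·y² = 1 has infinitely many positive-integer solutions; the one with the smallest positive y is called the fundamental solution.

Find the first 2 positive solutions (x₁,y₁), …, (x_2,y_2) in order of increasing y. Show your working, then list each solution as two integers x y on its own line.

√339 = [18; 2,2,2,1,17,1,2,2,2,36, …], period ℓ=10 (even) → k=9
step 0: (18, 1)  from 18·(1,0) + (0,1)
step 1: (37, 2)  from 2·(18,1) + (1,0)
step 2: (92, 5)  from 2·(37,2) + (18,1)
…
step 4: (313, 17)  from 1·(221,12) + (92,5)
step 5: (5542, 301)  from 17·(313,17) + (221,12)
step 6: (5855, 318)  from 1·(5542,301) + (313,17)
step 7: (17252, 937)  from 2·(5855,318) + (5542,301)
step 8: (40359, 2192)  from 2·(17252,937) + (5855,318)
step 9: (97970, 5321)  from 2·(40359,2192) + (17252,937)
fundamental: x₁=97970, y₁=5321  (since 9598120900 − 339·28313041 = 1)
(97970+5321√339)^2 = 19196241799 + 1042596740√339

97970 5321
19196241799 1042596740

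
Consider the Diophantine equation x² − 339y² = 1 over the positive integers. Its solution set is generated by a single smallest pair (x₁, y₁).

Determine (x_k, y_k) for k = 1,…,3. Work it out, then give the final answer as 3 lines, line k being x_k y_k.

97970 5321
19196241799 1042596740
3761311617998090 204286405230279

d=339: √d = [18; 2,2,2,1,17,1,2,2,2,36] (ℓ=10, even), read p_9/q_9
i=0: a=18 ⇒ p=18, q=1
i=1: a=2 ⇒ p=37, q=2
i=2: a=2 ⇒ p=92, q=5
…
i=5: a=17 ⇒ p=5542, q=301
…
i=8: a=2 ⇒ p=40359, q=2192
i=9: a=2 ⇒ p=97970, q=5321
→ (97970, 5321).  Check: 97970²=9598120900, 339·5321²=9598120899, difference 1.
k=2:  x_2 = 97970·97970+339·5321·5321 = 19196241799,  y_2 = 97970·5321+5321·97970 = 1042596740
k=3:  x_3 = 97970·19196241799+339·5321·1042596740 = 3761311617998090,  y_3 = 97970·1042596740+5321·19196241799 = 204286405230279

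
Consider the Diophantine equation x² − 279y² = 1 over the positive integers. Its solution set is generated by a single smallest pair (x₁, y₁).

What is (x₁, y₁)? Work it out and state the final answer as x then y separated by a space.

√279 → a₀=16, period (1,2,2,1,2,2,1,32); ℓ=8 even so k=7
step 0: (16, 1)  from 16·(1,0) + (0,1)
…
step 2: (50, 3)  from 2·(17,1) + (16,1)
step 3: (117, 7)  from 2·(50,3) + (17,1)
step 4: (167, 10)  from 1·(117,7) + (50,3)
…
step 6: (1069, 64)  from 2·(451,27) + (167,10)
step 7: (1520, 91)  from 1·(1069,64) + (451,27)
→ (1520, 91).  Check: 1520²=2310400, 279·91²=2310399, difference 1.

1520 91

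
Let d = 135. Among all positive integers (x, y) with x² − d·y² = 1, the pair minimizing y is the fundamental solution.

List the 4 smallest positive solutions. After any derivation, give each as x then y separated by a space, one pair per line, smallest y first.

244 21
119071 10248
58106404 5001003
28355806081 2440479216

√135 = [11; 1,1,1,1,1,1,1,22, …], period ℓ=8 (even) → k=7
a_0=11:  p_0=11·1+0=11,  q_0=11·0+1=1
…
a_5=1:  p_5=1·58+35=93,  q_5=1·5+3=8
a_6=1:  p_6=1·93+58=151,  q_6=1·8+5=13
a_7=1:  p_7=1·151+93=244,  q_7=1·13+8=21
(x₁, y₁) = (244, 21);  244² − 135·21² = 1 ✓
(x_2, y_2) = (244·244 + 135·21·21, 244·21 + 21·244) = (119071, 10248)
(x_3, y_3) = (244·119071 + 135·21·10248, 244·10248 + 21·119071) = (58106404, 5001003)
(x_4, y_4) = (244·58106404 + 135·21·5001003, 244·5001003 + 21·58106404) = (28355806081, 2440479216)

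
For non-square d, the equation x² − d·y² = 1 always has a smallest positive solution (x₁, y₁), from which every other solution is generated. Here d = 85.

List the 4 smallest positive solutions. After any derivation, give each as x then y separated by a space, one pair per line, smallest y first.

[9; 4,1,1,4,18] for √85; ℓ=5 ⇒ convergent index 9
k=0  a_k=9  p_k/q_k = 9/1
k=1  a_k=4  p_k/q_k = 37/4
…
k=3  a_k=1  p_k/q_k = 83/9
k=4  a_k=4  p_k/q_k = 378/41
k=5  a_k=18  p_k/q_k = 6887/747
k=6  a_k=4  p_k/q_k = 27926/3029
…
k=8  a_k=1  p_k/q_k = 62739/6805
k=9  a_k=4  p_k/q_k = 285769/30996
→ (285769, 30996).  Check: 285769²=81663921361, 85·30996²=81663921360, difference 1.
(x_2, y_2) = (285769·285769 + 85·30996·30996, 285769·30996 + 30996·285769) = (163327842721, 17715391848)
(x_3, y_3) = (285769·163327842721 + 85·30996·17715391848, 285769·17715391848 + 30996·163327842721) = (93348068572789129, 10125019625991228)
(x_4, y_4) = (285769·93348068572789129 + 85·30996·10125019625991228, 285769·10125019625991228 + 30996·93348068572789129) = (53351968415791425367681, 5786833466982059076816)

285769 30996
163327842721 17715391848
93348068572789129 10125019625991228
53351968415791425367681 5786833466982059076816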